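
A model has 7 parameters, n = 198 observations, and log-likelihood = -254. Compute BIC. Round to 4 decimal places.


Compute k*ln(n) = 7*ln(198) = 7*5.288267 = 37.017869.
Then -2*loglik = 508.
BIC = 37.017869 + 508 = 545.017869, which rounds to 545.0179.

545.0179


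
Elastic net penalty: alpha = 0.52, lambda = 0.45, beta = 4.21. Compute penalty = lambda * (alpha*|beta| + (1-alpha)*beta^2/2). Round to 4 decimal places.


L1 component = 0.52 * |4.21| = 2.1892.
L2 component = 0.48 * 4.21^2 / 2 = 4.2538.
Penalty = 0.45 * (2.1892 + 4.2538) = 0.45 * 6.4430 = 2.8993.

2.8993


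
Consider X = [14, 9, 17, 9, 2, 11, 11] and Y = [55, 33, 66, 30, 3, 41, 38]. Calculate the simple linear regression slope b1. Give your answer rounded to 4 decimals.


The sample means are xbar = 10.4286 and ybar = 38.0000.
Compute S_xx = 131.7143 and S_xy = 560.0000.
Slope b1 = S_xy / S_xx = 560.0000 / 131.7143 = 4.2516.

4.2516


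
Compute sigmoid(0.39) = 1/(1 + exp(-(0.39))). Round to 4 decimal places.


exp(-0.3900) = 0.6771.
1 + exp(-z) = 1.6771.
sigmoid = 1/1.6771 = 0.5963.

0.5963


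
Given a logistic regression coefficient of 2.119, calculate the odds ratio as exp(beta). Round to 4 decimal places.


The odds ratio is computed as:
OR = e^(2.119) = 8.3228.

8.3228


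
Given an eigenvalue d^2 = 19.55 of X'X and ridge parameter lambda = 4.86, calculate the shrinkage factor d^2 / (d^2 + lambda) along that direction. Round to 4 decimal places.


Denominator = d^2 + lambda = 19.55 + 4.86 = 24.4100.
Shrinkage = 19.55 / 24.4100 = 0.8009.

0.8009


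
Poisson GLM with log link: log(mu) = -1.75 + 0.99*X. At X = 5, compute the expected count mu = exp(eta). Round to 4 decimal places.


eta = -1.75 + 0.99 * 5 = 3.2000.
mu = exp(3.2000) = 24.5325.

24.5325


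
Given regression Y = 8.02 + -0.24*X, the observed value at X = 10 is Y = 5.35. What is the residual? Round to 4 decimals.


Fitted value at X = 10 is yhat = 8.02 + -0.24*10 = 5.6200.
Residual = 5.35 - 5.6200 = -0.2700.

-0.2700


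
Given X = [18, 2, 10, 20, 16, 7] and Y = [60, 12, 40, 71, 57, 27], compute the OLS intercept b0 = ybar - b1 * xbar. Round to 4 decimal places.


The slope is b1 = 3.1715.
Sample means are xbar = 12.1667 and ybar = 44.5000.
Intercept: b0 = 44.5000 - (3.1715)(12.1667) = 5.9129.

5.9129


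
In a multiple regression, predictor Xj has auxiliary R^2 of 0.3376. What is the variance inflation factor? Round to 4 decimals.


VIF = 1 / (1 - 0.3376).
= 1 / 0.6624 = 1.5097.

1.5097


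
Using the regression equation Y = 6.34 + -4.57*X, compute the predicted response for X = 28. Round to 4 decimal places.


Plug X = 28 into Y = 6.34 + -4.57*X:
Y = 6.34 + -127.9600 = -121.6200.

-121.6200


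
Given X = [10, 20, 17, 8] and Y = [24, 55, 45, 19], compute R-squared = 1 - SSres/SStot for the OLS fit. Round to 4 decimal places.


After computing the OLS fit (b0=-5.5711, b1=3.0052):
SSres = 0.9974, SStot = 874.7500.
R^2 = 1 - 0.9974/874.7500 = 0.9989.

0.9989


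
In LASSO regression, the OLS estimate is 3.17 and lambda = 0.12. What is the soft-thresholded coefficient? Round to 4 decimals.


Absolute value: |3.17| = 3.17.
Compare to lambda = 0.12.
Since |beta| > lambda, coefficient = sign(beta)*(|beta| - lambda) = 3.0500.

3.0500


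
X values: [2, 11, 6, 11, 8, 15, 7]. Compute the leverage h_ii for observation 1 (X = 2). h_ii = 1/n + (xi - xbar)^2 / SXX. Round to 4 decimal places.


Compute xbar = 8.5714 with n = 7 observations.
SXX = 105.7143.
Leverage = 1/7 + (2 - 8.5714)^2/105.7143 = 0.5514.

0.5514


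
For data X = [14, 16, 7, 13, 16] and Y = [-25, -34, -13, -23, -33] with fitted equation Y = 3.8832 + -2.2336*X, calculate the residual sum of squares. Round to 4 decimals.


Compute predicted values, then residuals = yi - yhat_i.
Residuals: [2.3872, -2.1456, -1.2480, 2.1536, -1.1456].
SSres = sum(residual^2) = 17.8102.

17.8102


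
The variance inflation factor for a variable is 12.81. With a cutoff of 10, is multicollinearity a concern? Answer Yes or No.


Compare VIF = 12.81 to the threshold of 10.
12.81 >= 10, so the answer is Yes.

Yes


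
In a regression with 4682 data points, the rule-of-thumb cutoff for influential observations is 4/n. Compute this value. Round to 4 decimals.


Using the rule of thumb:
Threshold = 4 / 4682 = 0.0009.

0.0009


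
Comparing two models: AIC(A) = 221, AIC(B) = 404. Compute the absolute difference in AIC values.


|AIC_A - AIC_B| = |221 - 404| = 183.
Model A is preferred (lower AIC).

183


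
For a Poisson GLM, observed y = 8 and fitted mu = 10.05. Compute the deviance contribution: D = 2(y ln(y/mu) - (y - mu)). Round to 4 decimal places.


First: ln(8/10.05) = -0.228131.
Then: 8 * -0.228131 = -1.825048.
y - mu = 8 - 10.05 = -2.05.
D = 2(-1.825048 - -2.05) = 0.449904, which rounds to 0.4499.

0.4499


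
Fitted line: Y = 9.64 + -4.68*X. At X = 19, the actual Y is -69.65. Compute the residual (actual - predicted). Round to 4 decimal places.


Compute yhat = 9.64 + (-4.68)(19) = -79.2800.
Residual = actual - predicted = -69.65 - -79.2800 = 9.6300.

9.6300


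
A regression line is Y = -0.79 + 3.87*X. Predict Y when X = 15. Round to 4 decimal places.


Plug X = 15 into Y = -0.79 + 3.87*X:
Y = -0.79 + 58.0500 = 57.2600.

57.2600


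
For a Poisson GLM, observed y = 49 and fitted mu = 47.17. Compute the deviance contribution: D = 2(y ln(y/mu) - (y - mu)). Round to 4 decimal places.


First: ln(49/47.17) = 0.038062.
Then: 49 * 0.038062 = 1.865038.
y - mu = 49 - 47.17 = 1.83.
D = 2(1.865038 - 1.83) = 0.070076, which rounds to 0.0701.

0.0701


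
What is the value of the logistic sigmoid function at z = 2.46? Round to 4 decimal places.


exp(-2.4600) = 0.0854.
1 + exp(-z) = 1.0854.
sigmoid = 1/1.0854 = 0.9213.

0.9213


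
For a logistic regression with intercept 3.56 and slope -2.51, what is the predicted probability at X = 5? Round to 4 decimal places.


Compute z = 3.56 + (-2.51)(5) = -8.9900.
exp(-z) = 8022.4569.
P = 1/(1 + 8022.4569) = 0.0001.

0.0001


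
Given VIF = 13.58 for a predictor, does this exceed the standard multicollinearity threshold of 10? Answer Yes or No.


Compare VIF = 13.58 to the threshold of 10.
13.58 >= 10, so the answer is Yes.

Yes


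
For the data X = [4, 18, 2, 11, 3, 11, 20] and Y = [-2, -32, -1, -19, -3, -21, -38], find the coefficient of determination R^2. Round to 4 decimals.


The fitted line is Y = 3.8271 + -2.0694*X.
SSres = 13.3398, SStot = 1361.7143.
R^2 = 1 - SSres/SStot = 0.9902.

0.9902


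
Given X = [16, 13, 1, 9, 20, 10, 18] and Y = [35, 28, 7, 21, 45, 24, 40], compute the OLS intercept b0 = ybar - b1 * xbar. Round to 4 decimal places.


First find the slope: b1 = 1.9794.
Means: xbar = 12.4286, ybar = 28.5714.
b0 = ybar - b1 * xbar = 28.5714 - 1.9794 * 12.4286 = 3.9703.

3.9703


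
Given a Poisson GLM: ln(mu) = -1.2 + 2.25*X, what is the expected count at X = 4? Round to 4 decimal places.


eta = -1.2 + 2.25 * 4 = 7.8000.
mu = exp(7.8000) = 2440.6020.

2440.6020


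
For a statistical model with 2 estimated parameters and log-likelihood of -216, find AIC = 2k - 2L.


Compute:
2k = 2*2 = 4.
-2*loglik = -2*(-216) = 432.
AIC = 4 + 432 = 436.

436


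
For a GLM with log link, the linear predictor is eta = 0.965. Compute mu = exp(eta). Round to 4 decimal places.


mu = exp(eta) = exp(0.965).
= 2.6248.

2.6248


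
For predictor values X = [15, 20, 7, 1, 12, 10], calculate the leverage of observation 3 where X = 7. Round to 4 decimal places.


n = 6, xbar = 10.8333.
SXX = sum((xi - xbar)^2) = 214.8333.
h = 1/6 + (7 - 10.8333)^2 / 214.8333 = 0.2351.

0.2351


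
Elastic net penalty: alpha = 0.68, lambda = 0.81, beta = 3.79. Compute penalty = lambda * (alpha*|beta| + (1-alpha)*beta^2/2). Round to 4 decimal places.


Compute:
L1 = 0.68 * 3.79 = 2.5772.
L2 = 0.32 * 3.79^2 / 2 = 2.2983.
Penalty = 0.81 * (2.5772 + 2.2983) = 3.9491.

3.9491


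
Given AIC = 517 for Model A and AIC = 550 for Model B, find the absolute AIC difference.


Absolute difference = |517 - 550| = 33.
The model with lower AIC (A) is preferred.

33


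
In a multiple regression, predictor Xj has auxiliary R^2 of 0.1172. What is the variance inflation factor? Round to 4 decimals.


Using VIF = 1/(1 - R^2_j):
1 - 0.1172 = 0.8828.
VIF = 1.1328.

1.1328


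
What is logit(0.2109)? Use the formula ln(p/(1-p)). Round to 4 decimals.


Compute the odds: 0.2109/0.7891 = 0.2673.
Take the natural log: ln(0.2673) = -1.3195.

-1.3195


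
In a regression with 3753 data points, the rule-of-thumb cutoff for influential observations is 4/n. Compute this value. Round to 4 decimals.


Using the rule of thumb:
Threshold = 4 / 3753 = 0.0011.

0.0011


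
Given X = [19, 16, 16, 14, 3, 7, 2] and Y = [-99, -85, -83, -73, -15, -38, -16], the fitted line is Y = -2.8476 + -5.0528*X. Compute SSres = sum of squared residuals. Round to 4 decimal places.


Predicted values from Y = -2.8476 + -5.0528*X.
Residuals: [-0.1492, -1.3076, 0.6924, 0.5868, 3.0060, 0.2172, -3.0468].
SSres = 20.9220.

20.9220


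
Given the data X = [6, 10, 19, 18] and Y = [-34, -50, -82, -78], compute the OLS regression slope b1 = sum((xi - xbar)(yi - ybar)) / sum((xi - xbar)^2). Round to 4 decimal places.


Calculate xbar = 13.2500, ybar = -61.0000.
S_xx = 118.7500, S_xy = -433.0000.
Using b1 = S_xy / S_xx = -433.0000 / 118.7500, we get b1 = -3.6463.

-3.6463


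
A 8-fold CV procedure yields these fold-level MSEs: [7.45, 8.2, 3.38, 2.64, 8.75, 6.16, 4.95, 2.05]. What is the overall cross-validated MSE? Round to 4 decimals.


Add all fold MSEs: 43.5800.
Divide by k = 8: 43.5800/8 = 5.4475.

5.4475


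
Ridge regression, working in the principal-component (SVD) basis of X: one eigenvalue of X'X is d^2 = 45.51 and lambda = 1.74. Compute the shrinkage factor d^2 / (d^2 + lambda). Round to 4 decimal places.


Denominator = d^2 + lambda = 45.51 + 1.74 = 47.2500.
Shrinkage = 45.51 / 47.2500 = 0.9632.

0.9632


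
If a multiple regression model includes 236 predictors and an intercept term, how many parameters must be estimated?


Including the intercept, the model has 236 predictor coefficients + 1 intercept.
Total = 237.

237


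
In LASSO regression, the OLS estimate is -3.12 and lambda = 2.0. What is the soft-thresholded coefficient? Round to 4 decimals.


|beta_OLS| = 3.12.
lambda = 2.0.
Since |beta| > lambda, coefficient = sign(beta)*(|beta| - lambda) = -1.1200.
Result = -1.1200.

-1.1200


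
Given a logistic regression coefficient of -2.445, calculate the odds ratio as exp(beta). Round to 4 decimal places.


Odds ratio = exp(beta) = exp(-2.445).
= 0.0867.

0.0867


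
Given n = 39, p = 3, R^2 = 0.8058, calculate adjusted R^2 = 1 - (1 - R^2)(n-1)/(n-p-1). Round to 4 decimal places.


Plug in: Adj R^2 = 1 - (1 - 0.8058) * 38/35.
= 1 - 0.1942 * 38/35
= 1 - 7.3796 / 35
= 1 - 0.2108 = 0.7892.

0.7892


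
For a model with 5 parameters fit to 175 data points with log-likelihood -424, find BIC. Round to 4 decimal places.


Compute k*ln(n) = 5*ln(175) = 5*5.164786 = 25.823930.
Then -2*loglik = 848.
BIC = 25.823930 + 848 = 873.823930, which rounds to 873.8239.

873.8239


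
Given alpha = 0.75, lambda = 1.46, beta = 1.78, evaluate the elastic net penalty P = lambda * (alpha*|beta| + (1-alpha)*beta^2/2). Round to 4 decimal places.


Compute:
L1 = 0.75 * 1.78 = 1.3350.
L2 = 0.25 * 1.78^2 / 2 = 0.3961.
Penalty = 1.46 * (1.3350 + 0.3961) = 2.5273.

2.5273


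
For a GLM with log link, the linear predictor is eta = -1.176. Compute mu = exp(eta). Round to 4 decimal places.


mu = exp(eta) = exp(-1.176).
= 0.3085.

0.3085


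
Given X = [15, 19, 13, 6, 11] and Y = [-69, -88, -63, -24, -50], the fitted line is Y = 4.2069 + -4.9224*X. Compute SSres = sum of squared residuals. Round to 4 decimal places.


For each point, residual = actual - predicted.
Residuals: [0.6291, 1.3187, -3.2157, 1.3275, -0.0605].
Sum of squared residuals = 14.2414.

14.2414


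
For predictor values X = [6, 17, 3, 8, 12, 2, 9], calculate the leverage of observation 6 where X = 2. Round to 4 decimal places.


Mean of X: xbar = 8.1429.
SXX = 162.8571.
For X = 2: h = 1/7 + (2 - 8.1429)^2/162.8571 = 0.3746.

0.3746


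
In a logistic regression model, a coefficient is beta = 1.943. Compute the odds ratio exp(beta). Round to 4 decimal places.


exp(1.943) = 6.9797.
So the odds ratio is 6.9797.

6.9797


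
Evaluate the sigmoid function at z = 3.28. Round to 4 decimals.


exp(-3.2800) = 0.0376.
1 + exp(-z) = 1.0376.
sigmoid = 1/1.0376 = 0.9637.

0.9637


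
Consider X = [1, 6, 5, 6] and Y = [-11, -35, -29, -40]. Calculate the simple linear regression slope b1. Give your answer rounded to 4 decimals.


First compute the means: xbar = 4.5000, ybar = -28.7500.
Then S_xx = sum((xi - xbar)^2) = 17.0000.
S_xy = sum((xi - xbar)(yi - ybar)) = -88.5000.
b1 = S_xy / S_xx = -88.5000 / 17.0000 = -5.2059.

-5.2059


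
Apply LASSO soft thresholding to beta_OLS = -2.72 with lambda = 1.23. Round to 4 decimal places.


Absolute value: |-2.72| = 2.72.
Compare to lambda = 1.23.
Since |beta| > lambda, coefficient = sign(beta)*(|beta| - lambda) = -1.4900.

-1.4900


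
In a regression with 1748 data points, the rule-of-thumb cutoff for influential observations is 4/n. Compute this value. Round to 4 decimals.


Using the rule of thumb:
Threshold = 4 / 1748 = 0.0023.

0.0023


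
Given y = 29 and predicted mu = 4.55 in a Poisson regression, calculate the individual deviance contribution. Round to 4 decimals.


Compute y*ln(y/mu) = 29*ln(29/4.55) = 29*1.852169 = 53.712901.
y - mu = 24.45.
D = 2*(53.712901 - (24.45)) = 58.525802, which rounds to 58.5258.

58.5258


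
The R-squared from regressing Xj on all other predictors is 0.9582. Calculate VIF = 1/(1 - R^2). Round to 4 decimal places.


Using VIF = 1/(1 - R^2_j):
1 - 0.9582 = 0.0418.
VIF = 23.9234.

23.9234


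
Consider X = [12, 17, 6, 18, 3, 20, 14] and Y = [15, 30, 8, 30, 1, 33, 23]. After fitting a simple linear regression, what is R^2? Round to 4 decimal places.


After computing the OLS fit (b0=-4.7153, b1=1.9223):
SSres = 17.9745, SStot = 908.0000.
R^2 = 1 - 17.9745/908.0000 = 0.9802.

0.9802


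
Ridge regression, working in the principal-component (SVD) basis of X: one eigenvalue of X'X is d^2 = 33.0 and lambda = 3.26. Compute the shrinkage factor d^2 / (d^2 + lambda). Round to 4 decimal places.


Denominator = d^2 + lambda = 33.0 + 3.26 = 36.2600.
Shrinkage = 33.0 / 36.2600 = 0.9101.

0.9101


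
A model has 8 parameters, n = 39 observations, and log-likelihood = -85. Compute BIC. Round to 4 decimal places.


ln(39) = 3.663562.
k * ln(n) = 8 * 3.663562 = 29.308496.
-2L = 170.
BIC = 29.308496 + 170 = 199.308496, which rounds to 199.3085.

199.3085


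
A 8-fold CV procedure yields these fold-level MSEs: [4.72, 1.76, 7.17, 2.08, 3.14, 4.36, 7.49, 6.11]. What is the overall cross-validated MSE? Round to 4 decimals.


Add all fold MSEs: 36.8300.
Divide by k = 8: 36.8300/8 = 4.6038.

4.6038


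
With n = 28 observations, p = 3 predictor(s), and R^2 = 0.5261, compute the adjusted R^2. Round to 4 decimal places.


Using the formula:
(1 - 0.5261) = 0.4739.
Multiply by 27/24: 0.4739 * 27 = 12.7953, then 12.7953 / 24 = 0.5331.
Adj R^2 = 1 - 0.5331 = 0.4669.

0.4669


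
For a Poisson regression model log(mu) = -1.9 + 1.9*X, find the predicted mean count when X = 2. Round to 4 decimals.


eta = -1.9 + 1.9 * 2 = 1.9000.
mu = exp(1.9000) = 6.6859.

6.6859


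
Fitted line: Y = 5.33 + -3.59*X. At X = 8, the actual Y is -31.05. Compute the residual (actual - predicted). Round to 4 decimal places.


Fitted value at X = 8 is yhat = 5.33 + -3.59*8 = -23.3900.
Residual = -31.05 - -23.3900 = -7.6600.

-7.6600


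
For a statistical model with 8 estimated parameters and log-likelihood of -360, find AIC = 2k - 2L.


AIC = 2k - 2*loglik = 2(8) - 2(-360).
= 16 + 720 = 736.

736


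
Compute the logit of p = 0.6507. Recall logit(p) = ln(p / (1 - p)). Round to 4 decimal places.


Compute the odds: 0.6507/0.3493 = 1.8629.
Take the natural log: ln(1.8629) = 0.6221.

0.6221


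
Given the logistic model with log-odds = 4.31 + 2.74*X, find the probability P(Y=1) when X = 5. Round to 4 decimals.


Linear predictor: z = 4.31 + 2.74 * 5 = 18.0100.
P = 1/(1 + exp(-18.0100)) = 1/(1 + 0.0000) = 1.0000.

1.0000


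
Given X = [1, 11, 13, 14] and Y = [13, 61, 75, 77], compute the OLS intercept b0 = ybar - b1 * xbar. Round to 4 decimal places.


The slope is b1 = 4.9977.
Sample means are xbar = 9.7500 and ybar = 56.5000.
Intercept: b0 = 56.5000 - (4.9977)(9.7500) = 7.7728.

7.7728


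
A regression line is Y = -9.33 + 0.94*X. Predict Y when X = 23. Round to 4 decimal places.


Substitute X = 23 into the equation:
Y = -9.33 + 0.94 * 23 = -9.33 + 21.6200 = 12.2900.

12.2900


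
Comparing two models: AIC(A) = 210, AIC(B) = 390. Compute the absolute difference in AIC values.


Compute |210 - 390| = 180.
Model A has the smaller AIC.

180


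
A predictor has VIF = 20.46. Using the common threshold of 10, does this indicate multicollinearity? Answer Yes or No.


Check: VIF = 20.46 vs threshold = 10.
Since 20.46 >= 10, the answer is Yes.

Yes


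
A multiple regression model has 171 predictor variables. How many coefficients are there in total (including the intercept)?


Each predictor gets one coefficient, plus one intercept.
Total parameters = 171 + 1 = 172.

172


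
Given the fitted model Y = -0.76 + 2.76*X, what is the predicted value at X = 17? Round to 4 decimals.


Plug X = 17 into Y = -0.76 + 2.76*X:
Y = -0.76 + 46.9200 = 46.1600.

46.1600


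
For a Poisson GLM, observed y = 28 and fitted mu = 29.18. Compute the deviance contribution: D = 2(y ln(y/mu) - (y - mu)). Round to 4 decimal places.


First: ln(28/29.18) = -0.041279.
Then: 28 * -0.041279 = -1.155812.
y - mu = 28 - 29.18 = -1.18.
D = 2(-1.155812 - -1.18) = 0.048376, which rounds to 0.0484.

0.0484


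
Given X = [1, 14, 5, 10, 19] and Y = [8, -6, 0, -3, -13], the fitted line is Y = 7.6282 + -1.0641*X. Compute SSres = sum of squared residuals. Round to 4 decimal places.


For each point, residual = actual - predicted.
Residuals: [1.4359, 1.2692, -2.3077, 0.0128, -0.4103].
Sum of squared residuals = 9.1667.

9.1667


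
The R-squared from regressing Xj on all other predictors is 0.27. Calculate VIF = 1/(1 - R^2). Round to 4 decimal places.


Using VIF = 1/(1 - R^2_j):
1 - 0.27 = 0.73.
VIF = 1.3699.

1.3699


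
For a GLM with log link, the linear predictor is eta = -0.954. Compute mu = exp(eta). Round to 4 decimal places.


The inverse log link gives:
mu = exp(-0.954) = 0.3852.

0.3852


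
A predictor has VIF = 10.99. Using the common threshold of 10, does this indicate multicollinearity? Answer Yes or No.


The threshold is 10.
VIF = 10.99 is >= 10.
Multicollinearity indication: Yes.

Yes


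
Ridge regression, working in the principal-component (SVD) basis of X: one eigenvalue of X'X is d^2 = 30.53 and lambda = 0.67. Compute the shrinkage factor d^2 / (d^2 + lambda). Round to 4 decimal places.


d^2 + lambda = 30.53 + 0.67 = 31.2000.
Shrinkage factor = 30.53/31.2000 = 0.9785.

0.9785


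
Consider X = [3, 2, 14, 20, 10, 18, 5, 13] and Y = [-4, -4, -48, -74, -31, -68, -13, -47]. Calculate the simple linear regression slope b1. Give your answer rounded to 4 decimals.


The sample means are xbar = 10.6250 and ybar = -36.1250.
Compute S_xx = 323.8750 and S_xy = -1311.3750.
Slope b1 = S_xy / S_xx = -1311.3750 / 323.8750 = -4.0490.

-4.0490


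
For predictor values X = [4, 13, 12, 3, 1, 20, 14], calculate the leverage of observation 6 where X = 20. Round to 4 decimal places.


Compute xbar = 9.5714 with n = 7 observations.
SXX = 293.7143.
Leverage = 1/7 + (20 - 9.5714)^2/293.7143 = 0.5131.

0.5131


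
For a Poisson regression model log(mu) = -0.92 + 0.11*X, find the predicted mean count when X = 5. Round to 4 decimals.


eta = -0.92 + 0.11 * 5 = -0.3700.
mu = exp(-0.3700) = 0.6907.

0.6907


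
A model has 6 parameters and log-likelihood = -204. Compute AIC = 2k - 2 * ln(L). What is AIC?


Compute:
2k = 2*6 = 12.
-2*loglik = -2*(-204) = 408.
AIC = 12 + 408 = 420.

420


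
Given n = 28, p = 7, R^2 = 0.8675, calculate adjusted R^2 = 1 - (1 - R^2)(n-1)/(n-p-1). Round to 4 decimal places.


Plug in: Adj R^2 = 1 - (1 - 0.8675) * 27/20.
= 1 - 0.1325 * 27/20
= 1 - 3.5775 / 20
= 1 - 0.1789 = 0.8211.

0.8211


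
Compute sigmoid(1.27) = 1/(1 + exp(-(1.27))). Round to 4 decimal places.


exp(-1.2700) = 0.2808.
1 + exp(-z) = 1.2808.
sigmoid = 1/1.2808 = 0.7807.

0.7807


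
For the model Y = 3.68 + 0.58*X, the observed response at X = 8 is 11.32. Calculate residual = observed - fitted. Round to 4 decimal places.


Compute yhat = 3.68 + (0.58)(8) = 8.3200.
Residual = actual - predicted = 11.32 - 8.3200 = 3.0000.

3.0000


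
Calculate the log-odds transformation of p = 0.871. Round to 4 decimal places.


1 - p = 0.129.
p/(1-p) = 6.7519.
logit = ln(6.7519) = 1.9098.

1.9098


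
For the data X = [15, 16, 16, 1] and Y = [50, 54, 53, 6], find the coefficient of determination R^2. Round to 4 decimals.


The fitted line is Y = 2.8241 + 3.1605*X.
SSres = 0.5772, SStot = 1618.7500.
R^2 = 1 - SSres/SStot = 0.9996.

0.9996


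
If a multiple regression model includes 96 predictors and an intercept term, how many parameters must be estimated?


Total coefficients = number of predictors + 1 (for the intercept).
= 96 + 1 = 97.

97


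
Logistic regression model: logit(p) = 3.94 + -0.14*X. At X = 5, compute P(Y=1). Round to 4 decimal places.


z = 3.94 + -0.14 * 5 = 3.2400.
Sigmoid: P = 1 / (1 + exp(-3.2400)) = 0.9623.

0.9623


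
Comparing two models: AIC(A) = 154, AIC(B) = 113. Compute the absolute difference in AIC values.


Absolute difference = |154 - 113| = 41.
The model with lower AIC (B) is preferred.

41


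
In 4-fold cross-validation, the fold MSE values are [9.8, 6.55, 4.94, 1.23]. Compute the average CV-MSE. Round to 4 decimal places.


Total MSE across folds = 22.5200.
CV-MSE = 22.5200/4 = 5.6300.

5.6300


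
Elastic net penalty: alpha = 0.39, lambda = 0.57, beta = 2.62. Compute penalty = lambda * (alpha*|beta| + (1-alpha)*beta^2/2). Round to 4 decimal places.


alpha * |beta| = 0.39 * 2.62 = 1.0218.
(1-alpha) * beta^2/2 = 0.61 * 6.8644/2 = 2.0936.
Total = 0.57 * (1.0218 + 2.0936) = 1.7758.

1.7758


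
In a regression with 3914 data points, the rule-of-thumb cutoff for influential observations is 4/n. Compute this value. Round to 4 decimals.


The threshold is 4/n.
4/3914 = 0.0010.

0.0010


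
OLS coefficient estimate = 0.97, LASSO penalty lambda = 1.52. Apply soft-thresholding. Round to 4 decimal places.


|beta_OLS| = 0.97.
lambda = 1.52.
Since |beta| <= lambda, the coefficient is set to 0.
Result = 0.0000.

0.0000


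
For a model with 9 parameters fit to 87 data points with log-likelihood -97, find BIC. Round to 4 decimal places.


Compute k*ln(n) = 9*ln(87) = 9*4.465908 = 40.193172.
Then -2*loglik = 194.
BIC = 40.193172 + 194 = 234.193172, which rounds to 234.1932.

234.1932


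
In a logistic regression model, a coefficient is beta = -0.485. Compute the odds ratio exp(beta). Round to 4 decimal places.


The odds ratio is computed as:
OR = e^(-0.485) = 0.6157.

0.6157


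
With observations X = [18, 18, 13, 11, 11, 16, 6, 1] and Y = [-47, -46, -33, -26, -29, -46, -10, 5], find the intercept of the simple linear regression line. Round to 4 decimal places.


Compute b1 = -3.1232 from the OLS formula.
With xbar = 11.7500 and ybar = -29.0000, the intercept is:
b0 = -29.0000 - -3.1232 * 11.7500 = 7.6980.

7.6980


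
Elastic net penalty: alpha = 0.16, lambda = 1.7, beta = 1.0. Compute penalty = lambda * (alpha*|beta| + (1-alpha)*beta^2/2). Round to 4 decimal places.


alpha * |beta| = 0.16 * 1.0 = 0.1600.
(1-alpha) * beta^2/2 = 0.84 * 1.0000/2 = 0.4200.
Total = 1.7 * (0.1600 + 0.4200) = 0.9860.

0.9860


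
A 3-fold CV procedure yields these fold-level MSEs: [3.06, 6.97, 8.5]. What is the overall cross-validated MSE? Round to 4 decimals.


Total MSE across folds = 18.5300.
CV-MSE = 18.5300/3 = 6.1767.

6.1767


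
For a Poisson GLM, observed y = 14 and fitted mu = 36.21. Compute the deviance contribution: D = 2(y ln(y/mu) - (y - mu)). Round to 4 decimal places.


y/mu = 14/36.21 = 0.386634 (approx.), and ln(14/36.21) = -0.950278.
y * ln(y/mu) = 14 * -0.950278 = -13.303892.
y - mu = -22.21.
D = 2 * (-13.303892 - -22.21) = 17.812216, which rounds to 17.8122.

17.8122


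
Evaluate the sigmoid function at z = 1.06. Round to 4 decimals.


Compute exp(-1.0600) = 0.3465.
Sigmoid = 1 / (1 + 0.3465) = 1 / 1.3465 = 0.7427.

0.7427


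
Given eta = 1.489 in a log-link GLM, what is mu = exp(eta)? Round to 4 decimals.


Apply the inverse link:
mu = e^1.489 = 4.4327.

4.4327


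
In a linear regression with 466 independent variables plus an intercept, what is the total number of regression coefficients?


Total coefficients = number of predictors + 1 (for the intercept).
= 466 + 1 = 467.

467


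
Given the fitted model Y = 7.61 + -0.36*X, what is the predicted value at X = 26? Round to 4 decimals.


Predicted value:
Y = 7.61 + (-0.36)(26) = 7.61 + -9.3600 = -1.7500.

-1.7500


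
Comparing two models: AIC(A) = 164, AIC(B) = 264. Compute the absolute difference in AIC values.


|AIC_A - AIC_B| = |164 - 264| = 100.
Model A is preferred (lower AIC).

100


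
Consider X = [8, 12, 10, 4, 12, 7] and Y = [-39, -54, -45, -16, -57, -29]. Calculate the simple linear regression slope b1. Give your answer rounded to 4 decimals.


The sample means are xbar = 8.8333 and ybar = -40.0000.
Compute S_xx = 48.8333 and S_xy = -241.0000.
Slope b1 = S_xy / S_xx = -241.0000 / 48.8333 = -4.9352.

-4.9352


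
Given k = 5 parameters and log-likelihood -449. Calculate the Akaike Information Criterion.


AIC = 2k - 2*loglik = 2(5) - 2(-449).
= 10 + 898 = 908.

908


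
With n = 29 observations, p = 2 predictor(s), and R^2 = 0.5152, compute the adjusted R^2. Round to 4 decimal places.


Adjusted R^2 = 1 - (1 - R^2) * (n-1)/(n-p-1).
(1 - R^2) = 0.4848.
(n-1)/(n-p-1) = 28/26.
(1 - R^2) * (n-1) = 0.4848 * 28 = 13.5744.
Divide by (n-p-1): 13.5744 / 26 = 0.5221.
Adj R^2 = 1 - 0.5221 = 0.4779.

0.4779


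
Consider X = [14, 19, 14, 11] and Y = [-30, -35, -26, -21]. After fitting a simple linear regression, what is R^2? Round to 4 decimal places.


The fitted line is Y = -3.3939 + -1.6970*X.
SSres = 10.9697, SStot = 106.0000.
R^2 = 1 - SSres/SStot = 0.8965.

0.8965


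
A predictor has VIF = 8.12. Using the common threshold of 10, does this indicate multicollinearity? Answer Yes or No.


Compare VIF = 8.12 to the threshold of 10.
8.12 < 10, so the answer is No.

No


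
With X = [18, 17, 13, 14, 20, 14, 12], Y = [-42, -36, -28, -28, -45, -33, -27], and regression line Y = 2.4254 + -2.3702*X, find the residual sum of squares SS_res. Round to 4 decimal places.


Predicted values from Y = 2.4254 + -2.3702*X.
Residuals: [-1.7618, 1.8680, 0.3872, 2.7574, -0.0214, -2.2426, -0.9830].
SSres = 20.3425.

20.3425


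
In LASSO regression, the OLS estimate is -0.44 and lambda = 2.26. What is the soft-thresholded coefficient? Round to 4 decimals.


|beta_OLS| = 0.44.
lambda = 2.26.
Since |beta| <= lambda, the coefficient is set to 0.
Result = 0.0000.

0.0000


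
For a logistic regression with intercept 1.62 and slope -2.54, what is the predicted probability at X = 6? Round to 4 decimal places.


z = 1.62 + -2.54 * 6 = -13.6200.
Sigmoid: P = 1 / (1 + exp(13.6200)) = 0.0000.

0.0000


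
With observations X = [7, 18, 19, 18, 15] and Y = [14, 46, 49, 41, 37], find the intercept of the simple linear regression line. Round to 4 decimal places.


The slope is b1 = 2.7798.
Sample means are xbar = 15.4000 and ybar = 37.4000.
Intercept: b0 = 37.4000 - (2.7798)(15.4000) = -5.4095.

-5.4095


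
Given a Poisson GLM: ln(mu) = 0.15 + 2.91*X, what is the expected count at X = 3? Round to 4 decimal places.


eta = 0.15 + 2.91 * 3 = 8.8800.
mu = exp(8.8800) = 7186.7907.

7186.7907


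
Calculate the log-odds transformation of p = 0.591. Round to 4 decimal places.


1 - p = 0.409.
p/(1-p) = 1.4450.
logit = ln(1.4450) = 0.3681.

0.3681


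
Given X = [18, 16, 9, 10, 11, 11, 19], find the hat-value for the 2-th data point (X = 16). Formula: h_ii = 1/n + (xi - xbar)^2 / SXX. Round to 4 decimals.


Mean of X: xbar = 13.4286.
SXX = 101.7143.
For X = 16: h = 1/7 + (16 - 13.4286)^2/101.7143 = 0.2079.

0.2079


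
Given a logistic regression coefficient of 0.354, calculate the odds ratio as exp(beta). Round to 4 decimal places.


exp(0.354) = 1.4248.
So the odds ratio is 1.4248.

1.4248


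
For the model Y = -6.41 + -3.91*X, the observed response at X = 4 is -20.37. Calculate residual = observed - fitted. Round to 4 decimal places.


Compute yhat = -6.41 + (-3.91)(4) = -22.0500.
Residual = actual - predicted = -20.37 - -22.0500 = 1.6800.

1.6800


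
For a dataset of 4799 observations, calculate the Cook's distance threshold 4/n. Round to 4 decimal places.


Cook's distance cutoff = 4/n = 4/4799.
= 0.0008.

0.0008


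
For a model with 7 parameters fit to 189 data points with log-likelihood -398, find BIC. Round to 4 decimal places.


ln(189) = 5.241747.
k * ln(n) = 7 * 5.241747 = 36.692229.
-2L = 796.
BIC = 36.692229 + 796 = 832.692229, which rounds to 832.6922.

832.6922


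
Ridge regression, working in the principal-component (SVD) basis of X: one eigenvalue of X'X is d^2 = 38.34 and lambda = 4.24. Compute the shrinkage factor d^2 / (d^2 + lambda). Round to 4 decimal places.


Compute the denominator: 38.34 + 4.24 = 42.5800.
Shrinkage factor = 38.34 / 42.5800 = 0.9004.

0.9004


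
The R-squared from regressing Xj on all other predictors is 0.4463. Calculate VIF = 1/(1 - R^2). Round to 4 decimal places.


Denominator: 1 - 0.4463 = 0.5537.
VIF = 1 / 0.5537 = 1.8060.

1.8060


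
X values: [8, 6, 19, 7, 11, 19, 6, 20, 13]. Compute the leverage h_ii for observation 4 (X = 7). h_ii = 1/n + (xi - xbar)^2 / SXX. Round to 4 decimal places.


Mean of X: xbar = 12.1111.
SXX = 276.8889.
For X = 7: h = 1/9 + (7 - 12.1111)^2/276.8889 = 0.2055.

0.2055


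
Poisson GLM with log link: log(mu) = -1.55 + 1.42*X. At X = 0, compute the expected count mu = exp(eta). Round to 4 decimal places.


eta = -1.55 + 1.42 * 0 = -1.5500.
mu = exp(-1.5500) = 0.2122.

0.2122


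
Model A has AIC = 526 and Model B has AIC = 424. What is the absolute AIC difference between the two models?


Absolute difference = |526 - 424| = 102.
The model with lower AIC (B) is preferred.

102


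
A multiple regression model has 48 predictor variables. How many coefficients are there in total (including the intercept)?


Total coefficients = number of predictors + 1 (for the intercept).
= 48 + 1 = 49.

49


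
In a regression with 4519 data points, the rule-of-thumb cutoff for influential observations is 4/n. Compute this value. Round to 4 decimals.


Using the rule of thumb:
Threshold = 4 / 4519 = 0.0009.

0.0009


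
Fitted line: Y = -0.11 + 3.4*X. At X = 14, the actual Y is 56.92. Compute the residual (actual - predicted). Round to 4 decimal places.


Compute yhat = -0.11 + (3.4)(14) = 47.4900.
Residual = actual - predicted = 56.92 - 47.4900 = 9.4300.

9.4300


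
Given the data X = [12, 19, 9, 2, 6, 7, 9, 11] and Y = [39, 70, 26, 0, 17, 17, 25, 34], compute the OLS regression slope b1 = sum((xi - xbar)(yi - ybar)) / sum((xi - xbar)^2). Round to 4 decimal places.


The sample means are xbar = 9.3750 and ybar = 28.5000.
Compute S_xx = 173.8750 and S_xy = 714.5000.
Slope b1 = S_xy / S_xx = 714.5000 / 173.8750 = 4.1093.

4.1093


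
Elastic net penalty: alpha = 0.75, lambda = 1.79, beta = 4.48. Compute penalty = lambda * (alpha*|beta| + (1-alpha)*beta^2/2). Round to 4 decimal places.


L1 component = 0.75 * |4.48| = 3.3600.
L2 component = 0.25 * 4.48^2 / 2 = 2.5088.
Penalty = 1.79 * (3.3600 + 2.5088) = 1.79 * 5.8688 = 10.5052.

10.5052


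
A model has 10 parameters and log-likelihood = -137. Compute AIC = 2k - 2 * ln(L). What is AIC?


AIC = 2k - 2*loglik = 2(10) - 2(-137).
= 20 + 274 = 294.

294


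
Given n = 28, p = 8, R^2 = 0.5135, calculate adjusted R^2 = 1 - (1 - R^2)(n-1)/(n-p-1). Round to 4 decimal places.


Adjusted R^2 = 1 - (1 - R^2) * (n-1)/(n-p-1).
(1 - R^2) = 0.4865.
(n-1)/(n-p-1) = 27/19.
(1 - R^2) * (n-1) = 0.4865 * 27 = 13.1355.
Divide by (n-p-1): 13.1355 / 19 = 0.6913.
Adj R^2 = 1 - 0.6913 = 0.3087.

0.3087


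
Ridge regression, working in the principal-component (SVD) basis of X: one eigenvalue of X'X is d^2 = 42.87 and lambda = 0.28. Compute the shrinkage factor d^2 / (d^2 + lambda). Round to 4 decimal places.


Denominator = d^2 + lambda = 42.87 + 0.28 = 43.1500.
Shrinkage = 42.87 / 43.1500 = 0.9935.

0.9935


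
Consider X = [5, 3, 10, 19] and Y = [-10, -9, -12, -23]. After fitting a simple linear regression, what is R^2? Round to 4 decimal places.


Fit the OLS line: b0 = -5.3552, b1 = -0.8805.
SSres = 6.5696.
SStot = 125.0000.
R^2 = 1 - 6.5696/125.0000 = 0.9474.

0.9474


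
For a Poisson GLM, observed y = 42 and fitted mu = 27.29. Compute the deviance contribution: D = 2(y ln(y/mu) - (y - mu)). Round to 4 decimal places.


y/mu = 42/27.29 = 1.539025 (approx.), and ln(42/27.29) = 0.431149.
y * ln(y/mu) = 42 * 0.431149 = 18.108258.
y - mu = 14.71.
D = 2 * (18.108258 - 14.71) = 6.796516, which rounds to 6.7965.

6.7965


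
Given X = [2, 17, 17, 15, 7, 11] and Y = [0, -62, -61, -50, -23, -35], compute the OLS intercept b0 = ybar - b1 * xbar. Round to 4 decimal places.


Compute b1 = -3.9809 from the OLS formula.
With xbar = 11.5000 and ybar = -38.5000, the intercept is:
b0 = -38.5000 - -3.9809 * 11.5000 = 7.2807.

7.2807


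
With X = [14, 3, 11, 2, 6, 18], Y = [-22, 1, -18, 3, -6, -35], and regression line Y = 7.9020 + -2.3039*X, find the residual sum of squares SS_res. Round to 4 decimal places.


For each point, residual = actual - predicted.
Residuals: [2.3526, 0.0097, -0.5591, -0.2942, -0.0786, -1.4318].
Sum of squared residuals = 7.9902.

7.9902


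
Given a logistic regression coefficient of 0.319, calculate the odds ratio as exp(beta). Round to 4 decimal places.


Odds ratio = exp(beta) = exp(0.319).
= 1.3758.

1.3758


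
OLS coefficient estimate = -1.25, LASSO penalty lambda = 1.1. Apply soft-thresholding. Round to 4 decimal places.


|beta_OLS| = 1.25.
lambda = 1.1.
Since |beta| > lambda, coefficient = sign(beta)*(|beta| - lambda) = -0.1500.
Result = -0.1500.

-0.1500


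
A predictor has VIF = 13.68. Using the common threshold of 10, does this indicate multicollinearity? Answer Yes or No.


Check: VIF = 13.68 vs threshold = 10.
Since 13.68 >= 10, the answer is Yes.

Yes


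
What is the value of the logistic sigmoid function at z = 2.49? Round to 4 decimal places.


exp(-2.4900) = 0.0829.
1 + exp(-z) = 1.0829.
sigmoid = 1/1.0829 = 0.9234.

0.9234


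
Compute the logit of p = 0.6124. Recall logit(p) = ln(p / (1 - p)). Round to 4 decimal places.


1 - p = 0.3876.
p/(1-p) = 1.5800.
logit = ln(1.5800) = 0.4574.

0.4574


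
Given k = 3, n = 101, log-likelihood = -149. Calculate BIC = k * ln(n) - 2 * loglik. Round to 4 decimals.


k * ln(n) = 3 * ln(101) = 3 * 4.615121 = 13.845363.
-2 * loglik = -2 * (-149) = 298.
BIC = 13.845363 + 298 = 311.845363, which rounds to 311.8454.

311.8454


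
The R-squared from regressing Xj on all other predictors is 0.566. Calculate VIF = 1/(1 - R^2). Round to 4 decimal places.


Using VIF = 1/(1 - R^2_j):
1 - 0.566 = 0.434.
VIF = 2.3041.

2.3041


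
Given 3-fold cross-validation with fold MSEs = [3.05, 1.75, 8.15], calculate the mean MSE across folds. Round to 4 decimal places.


Total MSE across folds = 12.9500.
CV-MSE = 12.9500/3 = 4.3167.

4.3167


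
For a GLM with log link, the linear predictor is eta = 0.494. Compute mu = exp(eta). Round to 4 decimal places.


Apply the inverse link:
mu = e^0.494 = 1.6389.

1.6389


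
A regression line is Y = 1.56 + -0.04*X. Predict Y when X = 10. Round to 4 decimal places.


Predicted value:
Y = 1.56 + (-0.04)(10) = 1.56 + -0.4000 = 1.1600.

1.1600


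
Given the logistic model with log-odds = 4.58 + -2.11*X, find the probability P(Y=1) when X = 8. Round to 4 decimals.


Compute z = 4.58 + (-2.11)(8) = -12.3000.
exp(-z) = 219695.9887.
P = 1/(1 + 219695.9887) = 0.0000.

0.0000


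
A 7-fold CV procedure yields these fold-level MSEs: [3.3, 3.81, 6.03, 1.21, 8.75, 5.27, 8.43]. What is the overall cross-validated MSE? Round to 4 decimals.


Sum of fold MSEs = 36.8000.
Average = 36.8000 / 7 = 5.2571.

5.2571


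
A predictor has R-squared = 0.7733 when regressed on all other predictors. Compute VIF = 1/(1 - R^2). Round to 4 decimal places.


VIF = 1 / (1 - 0.7733).
= 1 / 0.2267 = 4.4111.

4.4111


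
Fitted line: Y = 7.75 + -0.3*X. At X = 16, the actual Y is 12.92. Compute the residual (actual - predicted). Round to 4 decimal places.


Fitted value at X = 16 is yhat = 7.75 + -0.3*16 = 2.9500.
Residual = 12.92 - 2.9500 = 9.9700.

9.9700


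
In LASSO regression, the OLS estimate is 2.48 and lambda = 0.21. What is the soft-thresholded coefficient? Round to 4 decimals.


|beta_OLS| = 2.48.
lambda = 0.21.
Since |beta| > lambda, coefficient = sign(beta)*(|beta| - lambda) = 2.2700.
Result = 2.2700.

2.2700


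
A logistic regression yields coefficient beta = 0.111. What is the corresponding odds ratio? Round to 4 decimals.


exp(0.111) = 1.1174.
So the odds ratio is 1.1174.

1.1174


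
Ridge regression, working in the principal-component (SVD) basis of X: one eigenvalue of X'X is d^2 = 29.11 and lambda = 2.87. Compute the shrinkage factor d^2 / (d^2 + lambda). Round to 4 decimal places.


d^2 + lambda = 29.11 + 2.87 = 31.9800.
Shrinkage factor = 29.11/31.9800 = 0.9103.

0.9103


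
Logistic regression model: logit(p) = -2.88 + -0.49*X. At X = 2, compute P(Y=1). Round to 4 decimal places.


Linear predictor: z = -2.88 + -0.49 * 2 = -3.8600.
P = 1/(1 + exp(3.8600)) = 1/(1 + 47.4654) = 0.0206.

0.0206


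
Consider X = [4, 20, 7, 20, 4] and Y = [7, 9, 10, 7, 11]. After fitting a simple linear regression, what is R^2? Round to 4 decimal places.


The fitted line is Y = 9.6768 + -0.0797*X.
SSres = 11.0464, SStot = 12.8000.
R^2 = 1 - SSres/SStot = 0.1370.

0.1370


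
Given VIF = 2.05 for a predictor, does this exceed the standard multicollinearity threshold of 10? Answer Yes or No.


Check: VIF = 2.05 vs threshold = 10.
Since 2.05 < 10, the answer is No.

No


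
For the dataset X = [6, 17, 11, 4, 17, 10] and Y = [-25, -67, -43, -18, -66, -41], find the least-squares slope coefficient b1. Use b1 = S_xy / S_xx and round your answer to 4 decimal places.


Calculate xbar = 10.8333, ybar = -43.3333.
S_xx = 146.8333, S_xy = -549.3333.
Using b1 = S_xy / S_xx = -549.3333 / 146.8333, we get b1 = -3.7412.

-3.7412


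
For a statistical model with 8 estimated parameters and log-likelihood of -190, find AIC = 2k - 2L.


Compute:
2k = 2*8 = 16.
-2*loglik = -2*(-190) = 380.
AIC = 16 + 380 = 396.

396


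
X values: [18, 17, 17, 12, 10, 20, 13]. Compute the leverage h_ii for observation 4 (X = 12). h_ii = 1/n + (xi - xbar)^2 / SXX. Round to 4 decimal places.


Compute xbar = 15.2857 with n = 7 observations.
SXX = 79.4286.
Leverage = 1/7 + (12 - 15.2857)^2/79.4286 = 0.2788.

0.2788


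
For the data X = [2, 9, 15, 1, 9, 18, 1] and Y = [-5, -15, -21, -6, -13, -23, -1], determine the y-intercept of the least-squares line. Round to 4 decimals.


The slope is b1 = -1.1866.
Sample means are xbar = 7.8571 and ybar = -12.0000.
Intercept: b0 = -12.0000 - (-1.1866)(7.8571) = -2.6770.

-2.6770
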